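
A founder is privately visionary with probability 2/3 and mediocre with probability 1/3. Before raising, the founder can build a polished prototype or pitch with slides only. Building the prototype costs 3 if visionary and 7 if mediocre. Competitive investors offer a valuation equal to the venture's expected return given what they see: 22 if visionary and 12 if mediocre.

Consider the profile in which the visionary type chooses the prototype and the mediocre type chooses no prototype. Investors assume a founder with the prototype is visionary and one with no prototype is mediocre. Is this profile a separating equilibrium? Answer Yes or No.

No

Under these beliefs, the prototype earns valuation 22 and no prototype earns valuation 12.
visionary: the prototype nets 22 − 3 = 19; no prototype nets 12. visionary prefers the prototype.
mediocre: the prototype nets 22 − 7 = 15; no prototype nets 12. mediocre would deviate to the prototype.
mediocre has a profitable deviation, so the profile is not an equilibrium.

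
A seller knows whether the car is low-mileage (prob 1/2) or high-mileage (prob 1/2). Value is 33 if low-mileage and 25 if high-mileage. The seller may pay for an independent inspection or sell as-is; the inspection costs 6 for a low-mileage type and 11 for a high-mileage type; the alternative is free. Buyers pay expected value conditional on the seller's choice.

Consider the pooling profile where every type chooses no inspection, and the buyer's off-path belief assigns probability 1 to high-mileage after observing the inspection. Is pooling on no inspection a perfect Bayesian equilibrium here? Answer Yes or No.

On path, the buyer holds the prior and pays 1/2·33 + 1/2·25 = 29. Off path (the inspection), believing high-mileage, it pays 25.
low-mileage: no inspection nets 29; the inspection nets 25 − 6 = 19. low-mileage stays.
high-mileage: no inspection nets 29; the inspection nets 25 − 11 = 14. high-mileage stays.
No type deviates, so pooling is sustained.

Yes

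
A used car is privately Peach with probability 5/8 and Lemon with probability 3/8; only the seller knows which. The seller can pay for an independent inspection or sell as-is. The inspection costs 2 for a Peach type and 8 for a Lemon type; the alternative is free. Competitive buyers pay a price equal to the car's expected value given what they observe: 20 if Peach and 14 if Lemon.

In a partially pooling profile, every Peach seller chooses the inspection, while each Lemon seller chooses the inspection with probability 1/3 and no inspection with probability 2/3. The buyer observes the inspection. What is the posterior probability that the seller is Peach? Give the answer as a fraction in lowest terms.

P(the inspection) = (5/8)·1 + (3/8)·(1/3) = 3/4.
By Bayes' rule, P(Peach | the inspection) = (5/8) / (3/4) = 5/6.

5/6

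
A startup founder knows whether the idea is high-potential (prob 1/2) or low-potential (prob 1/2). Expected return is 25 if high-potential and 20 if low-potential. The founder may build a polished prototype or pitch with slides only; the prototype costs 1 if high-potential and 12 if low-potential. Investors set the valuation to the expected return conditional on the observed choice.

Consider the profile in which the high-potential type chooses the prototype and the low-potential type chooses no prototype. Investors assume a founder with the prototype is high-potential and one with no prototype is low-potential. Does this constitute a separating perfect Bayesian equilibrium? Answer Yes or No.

Under these beliefs, the prototype earns valuation 25 and no prototype earns valuation 20.
high-potential: the prototype nets 25 − 1 = 24; no prototype nets 20. high-potential prefers the prototype.
low-potential: the prototype nets 25 − 12 = 13; no prototype nets 20. low-potential prefers no prototype.
Neither type deviates, so the separating profile is an equilibrium.

Yes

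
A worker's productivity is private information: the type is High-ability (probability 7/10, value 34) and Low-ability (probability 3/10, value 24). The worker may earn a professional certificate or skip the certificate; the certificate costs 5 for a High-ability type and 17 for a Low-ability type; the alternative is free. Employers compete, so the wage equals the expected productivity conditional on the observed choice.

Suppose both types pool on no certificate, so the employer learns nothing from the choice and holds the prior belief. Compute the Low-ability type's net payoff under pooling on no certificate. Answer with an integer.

Pooled wage = 7/10·34 + 3/10·24 = 31.
Low-ability pays no cost for no certificate, so net payoff = 31.

31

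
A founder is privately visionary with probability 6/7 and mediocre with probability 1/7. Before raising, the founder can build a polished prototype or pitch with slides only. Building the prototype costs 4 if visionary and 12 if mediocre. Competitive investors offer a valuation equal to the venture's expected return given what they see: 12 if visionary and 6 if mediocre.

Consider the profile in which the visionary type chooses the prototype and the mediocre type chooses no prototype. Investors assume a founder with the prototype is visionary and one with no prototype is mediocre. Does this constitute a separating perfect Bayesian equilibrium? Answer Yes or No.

Yes

Under these beliefs, the prototype earns valuation 12 and no prototype earns valuation 6.
visionary: the prototype nets 12 − 4 = 8; no prototype nets 6. visionary prefers the prototype.
mediocre: the prototype nets 12 − 12 = 0; no prototype nets 6. mediocre prefers no prototype.
Neither type deviates, so the separating profile is an equilibrium.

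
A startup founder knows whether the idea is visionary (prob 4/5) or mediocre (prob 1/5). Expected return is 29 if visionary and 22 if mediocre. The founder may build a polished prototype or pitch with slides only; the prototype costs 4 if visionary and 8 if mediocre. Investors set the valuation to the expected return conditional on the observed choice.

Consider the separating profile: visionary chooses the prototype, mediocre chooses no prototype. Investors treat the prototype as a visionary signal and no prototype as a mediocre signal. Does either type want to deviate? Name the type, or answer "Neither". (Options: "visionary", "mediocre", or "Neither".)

The prototype pays 29; no prototype pays 22.
visionary: assigned the prototype, nets 29 − 4 = 25; deviating to no prototype nets 22.
mediocre: assigned no prototype, nets 22; deviating to the prototype nets 29 − 8 = 21.
Both types strictly prefer their assigned action; no profitable deviation.

Neither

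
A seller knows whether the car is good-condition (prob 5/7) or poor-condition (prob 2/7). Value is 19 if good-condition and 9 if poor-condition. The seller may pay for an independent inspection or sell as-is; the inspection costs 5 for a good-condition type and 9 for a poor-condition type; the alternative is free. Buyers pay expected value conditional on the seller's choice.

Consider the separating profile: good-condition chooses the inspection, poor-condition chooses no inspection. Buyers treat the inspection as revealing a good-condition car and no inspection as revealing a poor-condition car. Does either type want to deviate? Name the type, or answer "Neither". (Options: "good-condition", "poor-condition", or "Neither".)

The inspection pays 19; no inspection pays 9.
good-condition: assigned the inspection, nets 19 − 5 = 14; deviating to no inspection nets 9.
poor-condition: assigned no inspection, nets 9; deviating to the inspection nets 19 − 9 = 10.
The poor-condition type gains 1 by deviating.

poor-condition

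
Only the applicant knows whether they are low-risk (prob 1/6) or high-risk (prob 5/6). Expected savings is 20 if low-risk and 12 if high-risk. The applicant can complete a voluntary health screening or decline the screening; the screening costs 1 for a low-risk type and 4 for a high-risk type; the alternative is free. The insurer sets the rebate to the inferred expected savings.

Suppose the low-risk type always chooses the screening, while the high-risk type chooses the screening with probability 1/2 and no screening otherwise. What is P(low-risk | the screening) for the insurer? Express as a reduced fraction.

P(the screening) = (1/6)·1 + (5/6)·(1/2) = 7/12.
By Bayes' rule, P(low-risk | the screening) = (1/6) / (7/12) = 2/7.

2/7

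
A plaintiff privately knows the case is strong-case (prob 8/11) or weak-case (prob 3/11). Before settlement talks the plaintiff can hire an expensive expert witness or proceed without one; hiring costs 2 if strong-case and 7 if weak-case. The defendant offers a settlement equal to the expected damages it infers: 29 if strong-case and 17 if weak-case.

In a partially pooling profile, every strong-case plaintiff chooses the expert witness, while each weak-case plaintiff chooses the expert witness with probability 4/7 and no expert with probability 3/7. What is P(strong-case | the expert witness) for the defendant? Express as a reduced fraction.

P(the expert witness) = (8/11)·1 + (3/11)·(4/7) = 68/77.
By Bayes' rule, P(strong-case | the expert witness) = (8/11) / (68/77) = 14/17.

14/17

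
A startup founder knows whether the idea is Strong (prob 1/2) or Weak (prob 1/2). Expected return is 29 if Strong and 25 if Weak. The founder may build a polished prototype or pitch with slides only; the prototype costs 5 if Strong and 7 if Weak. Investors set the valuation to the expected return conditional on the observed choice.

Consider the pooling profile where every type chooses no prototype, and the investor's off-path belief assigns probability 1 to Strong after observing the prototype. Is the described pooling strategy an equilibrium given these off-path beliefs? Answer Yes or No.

Yes

On path, the investor holds the prior and pays 1/2·29 + 1/2·25 = 27. Off path (the prototype), believing Strong, it pays 29.
Strong: no prototype nets 27; the prototype nets 29 − 5 = 24. Strong stays.
Weak: no prototype nets 27; the prototype nets 29 − 7 = 22. Weak stays.
No type deviates, so pooling is sustained.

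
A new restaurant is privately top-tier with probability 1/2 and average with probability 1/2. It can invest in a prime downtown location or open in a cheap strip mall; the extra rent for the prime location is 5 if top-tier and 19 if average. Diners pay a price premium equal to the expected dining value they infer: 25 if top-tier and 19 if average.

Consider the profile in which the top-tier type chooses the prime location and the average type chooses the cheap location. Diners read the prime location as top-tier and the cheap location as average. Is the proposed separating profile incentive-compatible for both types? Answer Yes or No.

Yes

Under these beliefs, the prime location earns price premium 25 and the cheap location earns price premium 19.
top-tier: the prime location nets 25 − 5 = 20; the cheap location nets 19. top-tier prefers the prime location.
average: the prime location nets 25 − 19 = 6; the cheap location nets 19. average prefers the cheap location.
Neither type deviates, so the separating profile is an equilibrium.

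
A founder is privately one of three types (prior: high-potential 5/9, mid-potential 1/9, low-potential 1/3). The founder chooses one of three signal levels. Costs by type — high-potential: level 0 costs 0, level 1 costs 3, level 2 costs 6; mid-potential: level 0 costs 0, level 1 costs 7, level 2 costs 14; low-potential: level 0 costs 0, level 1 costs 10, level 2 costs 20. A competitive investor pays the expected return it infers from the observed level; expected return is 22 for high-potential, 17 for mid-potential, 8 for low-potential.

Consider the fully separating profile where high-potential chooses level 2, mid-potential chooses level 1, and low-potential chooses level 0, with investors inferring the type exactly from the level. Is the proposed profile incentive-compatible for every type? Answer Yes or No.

Separating valuations: level 2 → 22, level 1 → 17, level 0 → 8.
high-potential (assigned level 2): level 0: 8 − 0 = 8; level 1: 17 − 3 = 14; level 2: 22 − 6 = 16. high-potential stays.
mid-potential (assigned level 1): level 0: 8 − 0 = 8; level 1: 17 − 7 = 10; level 2: 22 − 14 = 8. mid-potential stays.
low-potential (assigned level 0): level 0: 8 − 0 = 8; level 1: 17 − 10 = 7; level 2: 22 − 20 = 2. low-potential stays.
Every type prefers its assigned level; separation holds.

Yes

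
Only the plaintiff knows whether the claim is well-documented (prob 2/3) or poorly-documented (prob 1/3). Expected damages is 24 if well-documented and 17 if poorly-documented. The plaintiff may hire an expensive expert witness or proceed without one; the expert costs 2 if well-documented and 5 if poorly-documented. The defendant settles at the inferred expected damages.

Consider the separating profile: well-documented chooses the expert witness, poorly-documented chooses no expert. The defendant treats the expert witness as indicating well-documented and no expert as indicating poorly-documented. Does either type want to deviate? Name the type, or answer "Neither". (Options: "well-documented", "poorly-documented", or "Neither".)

The expert witness pays 24; no expert pays 17.
well-documented: assigned the expert witness, nets 24 − 2 = 22; deviating to no expert nets 17.
poorly-documented: assigned no expert, nets 17; deviating to the expert witness nets 24 − 5 = 19.
The poorly-documented type gains 2 by deviating.

poorly-documented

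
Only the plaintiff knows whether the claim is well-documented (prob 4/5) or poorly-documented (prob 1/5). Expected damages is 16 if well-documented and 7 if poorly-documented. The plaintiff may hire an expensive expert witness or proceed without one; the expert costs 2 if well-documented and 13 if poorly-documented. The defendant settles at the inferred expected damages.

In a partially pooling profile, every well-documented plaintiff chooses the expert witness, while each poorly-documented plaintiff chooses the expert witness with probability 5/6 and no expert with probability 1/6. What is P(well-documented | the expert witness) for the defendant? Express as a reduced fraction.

24/29

P(the expert witness) = (4/5)·1 + (1/5)·(5/6) = 29/30.
By Bayes' rule, P(well-documented | the expert witness) = (4/5) / (29/30) = 24/29.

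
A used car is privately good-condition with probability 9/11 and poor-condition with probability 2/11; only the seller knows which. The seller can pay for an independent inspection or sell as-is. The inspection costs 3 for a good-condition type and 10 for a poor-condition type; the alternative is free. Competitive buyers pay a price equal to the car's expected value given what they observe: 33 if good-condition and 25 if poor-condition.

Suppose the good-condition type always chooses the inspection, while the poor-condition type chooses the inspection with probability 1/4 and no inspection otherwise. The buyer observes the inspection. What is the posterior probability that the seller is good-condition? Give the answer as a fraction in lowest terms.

P(the inspection) = (9/11)·1 + (2/11)·(1/4) = 19/22.
By Bayes' rule, P(good-condition | the inspection) = (9/11) / (19/22) = 18/19.

18/19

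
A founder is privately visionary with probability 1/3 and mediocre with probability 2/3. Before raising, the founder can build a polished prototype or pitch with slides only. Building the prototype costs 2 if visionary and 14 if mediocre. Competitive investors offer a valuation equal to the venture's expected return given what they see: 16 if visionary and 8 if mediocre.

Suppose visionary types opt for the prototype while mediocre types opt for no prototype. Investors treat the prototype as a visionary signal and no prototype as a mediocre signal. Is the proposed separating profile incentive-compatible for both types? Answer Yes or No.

Under these beliefs, the prototype earns valuation 16 and no prototype earns valuation 8.
visionary: the prototype nets 16 − 2 = 14; no prototype nets 8. visionary prefers the prototype.
mediocre: the prototype nets 16 − 14 = 2; no prototype nets 8. mediocre prefers no prototype.
Neither type deviates, so the separating profile is an equilibrium.

Yes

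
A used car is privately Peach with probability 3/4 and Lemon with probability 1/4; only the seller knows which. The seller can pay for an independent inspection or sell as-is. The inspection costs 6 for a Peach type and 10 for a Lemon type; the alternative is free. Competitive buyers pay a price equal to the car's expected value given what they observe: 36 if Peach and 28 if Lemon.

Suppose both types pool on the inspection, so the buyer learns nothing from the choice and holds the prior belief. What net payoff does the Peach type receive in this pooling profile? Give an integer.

Pooled price = 3/4·36 + 1/4·28 = 34.
Peach pays cost 6 for the inspection, so net payoff = 34 − 6 = 28.

28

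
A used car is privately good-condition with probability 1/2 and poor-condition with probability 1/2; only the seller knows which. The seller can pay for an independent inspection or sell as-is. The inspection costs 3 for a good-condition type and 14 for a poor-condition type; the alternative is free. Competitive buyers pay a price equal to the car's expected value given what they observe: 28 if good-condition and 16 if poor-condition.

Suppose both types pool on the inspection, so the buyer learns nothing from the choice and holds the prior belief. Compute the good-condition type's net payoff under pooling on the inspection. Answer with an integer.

Pooled price = 1/2·28 + 1/2·16 = 22.
good-condition pays cost 3 for the inspection, so net payoff = 22 − 3 = 19.

19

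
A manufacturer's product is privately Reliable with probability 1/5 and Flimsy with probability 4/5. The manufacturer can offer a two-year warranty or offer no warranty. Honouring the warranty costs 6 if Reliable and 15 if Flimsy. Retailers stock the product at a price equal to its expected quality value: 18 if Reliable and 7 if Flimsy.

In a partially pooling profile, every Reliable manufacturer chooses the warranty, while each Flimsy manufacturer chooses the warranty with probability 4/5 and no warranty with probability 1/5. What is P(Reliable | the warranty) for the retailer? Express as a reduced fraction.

5/21

P(the warranty) = (1/5)·1 + (4/5)·(4/5) = 21/25.
By Bayes' rule, P(Reliable | the warranty) = (1/5) / (21/25) = 5/21.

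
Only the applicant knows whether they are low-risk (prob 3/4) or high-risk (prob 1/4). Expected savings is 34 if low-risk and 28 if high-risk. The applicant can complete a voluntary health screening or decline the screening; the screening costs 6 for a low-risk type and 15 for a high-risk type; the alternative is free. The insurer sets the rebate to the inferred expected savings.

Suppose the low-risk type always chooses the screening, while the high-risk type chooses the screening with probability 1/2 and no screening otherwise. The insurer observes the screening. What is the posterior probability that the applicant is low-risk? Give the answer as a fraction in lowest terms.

P(the screening) = (3/4)·1 + (1/4)·(1/2) = 7/8.
By Bayes' rule, P(low-risk | the screening) = (3/4) / (7/8) = 6/7.

6/7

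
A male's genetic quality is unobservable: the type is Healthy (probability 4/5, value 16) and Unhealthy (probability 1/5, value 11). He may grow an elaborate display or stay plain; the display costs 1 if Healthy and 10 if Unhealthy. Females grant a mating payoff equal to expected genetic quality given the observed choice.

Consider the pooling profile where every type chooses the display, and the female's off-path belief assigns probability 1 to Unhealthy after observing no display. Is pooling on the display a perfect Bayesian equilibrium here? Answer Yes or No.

No

On path, the female holds the prior and pays 4/5·16 + 1/5·11 = 15. Off path (no display), believing Unhealthy, it pays 11.
Healthy: the display nets 15 − 1 = 14; no display nets 11. Healthy stays.
Unhealthy: the display nets 15 − 10 = 5; no display nets 11. Unhealthy would deviate.
A type deviates, so pooling fails.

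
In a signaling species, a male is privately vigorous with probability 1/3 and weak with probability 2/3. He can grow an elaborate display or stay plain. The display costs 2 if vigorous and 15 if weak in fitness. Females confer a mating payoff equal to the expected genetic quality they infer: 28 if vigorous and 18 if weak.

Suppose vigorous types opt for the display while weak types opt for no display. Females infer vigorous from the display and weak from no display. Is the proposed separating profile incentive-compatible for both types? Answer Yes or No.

Under these beliefs, the display earns mating payoff 28 and no display earns mating payoff 18.
vigorous: the display nets 28 − 2 = 26; no display nets 18. vigorous prefers the display.
weak: the display nets 28 − 15 = 13; no display nets 18. weak prefers no display.
Neither type deviates, so the separating profile is an equilibrium.

Yes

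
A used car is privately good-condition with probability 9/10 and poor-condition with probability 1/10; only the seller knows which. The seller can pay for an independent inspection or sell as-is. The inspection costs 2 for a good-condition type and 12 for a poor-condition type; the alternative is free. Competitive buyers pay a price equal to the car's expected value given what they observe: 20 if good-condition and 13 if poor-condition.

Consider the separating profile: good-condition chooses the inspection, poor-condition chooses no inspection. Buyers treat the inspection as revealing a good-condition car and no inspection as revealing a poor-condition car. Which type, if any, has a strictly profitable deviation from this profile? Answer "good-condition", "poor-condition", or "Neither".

The inspection pays 20; no inspection pays 13.
good-condition: assigned the inspection, nets 20 − 2 = 18; deviating to no inspection nets 13.
poor-condition: assigned no inspection, nets 13; deviating to the inspection nets 20 − 12 = 8.
Both types strictly prefer their assigned action; no profitable deviation.

Neither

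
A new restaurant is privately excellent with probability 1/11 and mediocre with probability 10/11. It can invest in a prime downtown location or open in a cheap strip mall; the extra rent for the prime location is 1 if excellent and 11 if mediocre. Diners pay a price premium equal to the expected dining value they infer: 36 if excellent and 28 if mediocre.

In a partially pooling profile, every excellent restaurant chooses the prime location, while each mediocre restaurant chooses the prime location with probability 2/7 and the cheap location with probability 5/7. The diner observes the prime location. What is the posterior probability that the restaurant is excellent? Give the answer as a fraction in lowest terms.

7/27

P(the prime location) = (1/11)·1 + (10/11)·(2/7) = 27/77.
By Bayes' rule, P(excellent | the prime location) = (1/11) / (27/77) = 7/27.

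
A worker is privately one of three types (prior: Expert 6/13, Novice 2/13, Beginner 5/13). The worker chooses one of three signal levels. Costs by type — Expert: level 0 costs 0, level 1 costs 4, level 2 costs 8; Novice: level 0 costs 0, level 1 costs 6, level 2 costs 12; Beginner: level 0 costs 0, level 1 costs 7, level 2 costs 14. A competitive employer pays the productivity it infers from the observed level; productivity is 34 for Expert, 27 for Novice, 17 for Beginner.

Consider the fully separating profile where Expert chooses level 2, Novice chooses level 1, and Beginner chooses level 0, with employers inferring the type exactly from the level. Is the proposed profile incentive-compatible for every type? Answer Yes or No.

No

Separating wages: level 2 → 34, level 1 → 27, level 0 → 17.
Expert (assigned level 2): level 0: 17 − 0 = 17; level 1: 27 − 4 = 23; level 2: 34 − 8 = 26. Expert stays.
Novice (assigned level 1): level 0: 17 − 0 = 17; level 1: 27 − 6 = 21; level 2: 34 − 12 = 22. Novice prefers level 2.
Beginner (assigned level 0): level 0: 17 − 0 = 17; level 1: 27 − 7 = 20; level 2: 34 − 14 = 20. Beginner prefers level 1.
At least one type deviates; the separating profile fails.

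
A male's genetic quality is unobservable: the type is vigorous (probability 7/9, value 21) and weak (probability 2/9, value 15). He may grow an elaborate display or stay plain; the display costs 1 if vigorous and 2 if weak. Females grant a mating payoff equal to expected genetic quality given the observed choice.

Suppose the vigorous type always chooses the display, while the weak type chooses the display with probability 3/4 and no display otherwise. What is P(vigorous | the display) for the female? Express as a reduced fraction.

P(the display) = (7/9)·1 + (2/9)·(3/4) = 17/18.
By Bayes' rule, P(vigorous | the display) = (7/9) / (17/18) = 14/17.

14/17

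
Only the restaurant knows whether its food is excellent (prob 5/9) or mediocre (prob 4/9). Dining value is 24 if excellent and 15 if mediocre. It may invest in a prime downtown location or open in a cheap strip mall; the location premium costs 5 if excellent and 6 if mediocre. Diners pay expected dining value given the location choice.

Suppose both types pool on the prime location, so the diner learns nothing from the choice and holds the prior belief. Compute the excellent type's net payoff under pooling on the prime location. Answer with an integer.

15

Pooled price premium = 5/9·24 + 4/9·15 = 20.
excellent pays cost 5 for the prime location, so net payoff = 20 − 5 = 15.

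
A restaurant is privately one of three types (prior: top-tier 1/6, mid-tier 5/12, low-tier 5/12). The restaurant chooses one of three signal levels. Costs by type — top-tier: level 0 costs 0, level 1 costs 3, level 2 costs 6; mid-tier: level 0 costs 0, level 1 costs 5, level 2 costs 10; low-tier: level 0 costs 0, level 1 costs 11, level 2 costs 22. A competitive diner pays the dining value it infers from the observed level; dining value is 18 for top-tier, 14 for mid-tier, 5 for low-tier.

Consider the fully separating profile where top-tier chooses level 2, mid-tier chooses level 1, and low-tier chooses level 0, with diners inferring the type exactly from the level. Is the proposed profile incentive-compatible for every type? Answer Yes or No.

Separating price premiums: level 2 → 18, level 1 → 14, level 0 → 5.
top-tier (assigned level 2): level 0: 5 − 0 = 5; level 1: 14 − 3 = 11; level 2: 18 − 6 = 12. top-tier stays.
mid-tier (assigned level 1): level 0: 5 − 0 = 5; level 1: 14 − 5 = 9; level 2: 18 − 10 = 8. mid-tier stays.
low-tier (assigned level 0): level 0: 5 − 0 = 5; level 1: 14 − 11 = 3; level 2: 18 − 22 = -4. low-tier stays.
Every type prefers its assigned level; separation holds.

Yes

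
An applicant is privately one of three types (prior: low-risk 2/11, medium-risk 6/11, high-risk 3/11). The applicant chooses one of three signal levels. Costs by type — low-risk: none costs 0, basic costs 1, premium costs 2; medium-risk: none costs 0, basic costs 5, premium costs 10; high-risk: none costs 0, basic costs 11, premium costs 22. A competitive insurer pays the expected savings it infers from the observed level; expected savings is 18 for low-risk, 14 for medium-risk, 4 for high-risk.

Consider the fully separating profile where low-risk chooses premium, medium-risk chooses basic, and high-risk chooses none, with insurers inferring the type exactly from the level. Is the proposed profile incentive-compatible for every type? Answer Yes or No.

Separating rebates: premium → 18, basic → 14, none → 4.
low-risk (assigned premium): none: 4 − 0 = 4; basic: 14 − 1 = 13; premium: 18 − 2 = 16. low-risk stays.
medium-risk (assigned basic): none: 4 − 0 = 4; basic: 14 − 5 = 9; premium: 18 − 10 = 8. medium-risk stays.
high-risk (assigned none): none: 4 − 0 = 4; basic: 14 − 11 = 3; premium: 18 − 22 = -4. high-risk stays.
Every type prefers its assigned level; separation holds.

Yes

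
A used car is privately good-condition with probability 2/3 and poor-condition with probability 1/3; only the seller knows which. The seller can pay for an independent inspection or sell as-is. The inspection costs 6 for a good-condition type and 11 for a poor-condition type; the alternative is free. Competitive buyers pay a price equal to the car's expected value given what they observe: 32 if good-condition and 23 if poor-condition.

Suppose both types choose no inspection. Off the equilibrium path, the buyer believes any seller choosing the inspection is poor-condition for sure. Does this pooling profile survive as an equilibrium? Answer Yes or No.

On path, the buyer holds the prior and pays 2/3·32 + 1/3·23 = 29. Off path (the inspection), believing poor-condition, it pays 23.
good-condition: no inspection nets 29; the inspection nets 23 − 6 = 17. good-condition stays.
poor-condition: no inspection nets 29; the inspection nets 23 − 11 = 12. poor-condition stays.
No type deviates, so pooling is sustained.

Yes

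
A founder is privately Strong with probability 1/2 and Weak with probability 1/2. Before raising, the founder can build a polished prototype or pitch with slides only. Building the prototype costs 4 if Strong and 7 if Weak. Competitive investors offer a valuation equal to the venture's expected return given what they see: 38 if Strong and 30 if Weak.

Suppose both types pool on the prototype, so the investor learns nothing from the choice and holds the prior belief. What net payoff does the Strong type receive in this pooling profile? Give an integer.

30

Pooled valuation = 1/2·38 + 1/2·30 = 34.
Strong pays cost 4 for the prototype, so net payoff = 34 − 4 = 30.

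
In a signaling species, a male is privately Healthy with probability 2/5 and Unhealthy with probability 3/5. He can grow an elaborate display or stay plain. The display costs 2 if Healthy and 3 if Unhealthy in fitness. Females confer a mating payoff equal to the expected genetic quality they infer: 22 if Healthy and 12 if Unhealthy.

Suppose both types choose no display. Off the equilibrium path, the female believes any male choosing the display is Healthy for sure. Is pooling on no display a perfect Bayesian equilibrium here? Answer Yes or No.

On path, the female holds the prior and pays 2/5·22 + 3/5·12 = 16. Off path (the display), believing Healthy, it pays 22.
Healthy: no display nets 16; the display nets 22 − 2 = 20. Healthy would deviate.
Unhealthy: no display nets 16; the display nets 22 − 3 = 19. Unhealthy would deviate.
A type deviates, so pooling fails.

No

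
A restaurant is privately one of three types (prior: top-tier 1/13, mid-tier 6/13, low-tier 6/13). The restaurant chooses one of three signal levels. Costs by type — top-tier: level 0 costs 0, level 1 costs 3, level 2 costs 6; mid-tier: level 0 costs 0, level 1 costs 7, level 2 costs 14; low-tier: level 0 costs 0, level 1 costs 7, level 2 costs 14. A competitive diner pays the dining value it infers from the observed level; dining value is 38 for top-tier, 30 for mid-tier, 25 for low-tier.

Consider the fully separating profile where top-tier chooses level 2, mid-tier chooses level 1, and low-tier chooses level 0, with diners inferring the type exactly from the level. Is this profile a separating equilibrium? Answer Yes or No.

Separating price premiums: level 2 → 38, level 1 → 30, level 0 → 25.
top-tier (assigned level 2): level 0: 25 − 0 = 25; level 1: 30 − 3 = 27; level 2: 38 − 6 = 32. top-tier stays.
mid-tier (assigned level 1): level 0: 25 − 0 = 25; level 1: 30 − 7 = 23; level 2: 38 − 14 = 24. mid-tier prefers level 0.
low-tier (assigned level 0): level 0: 25 − 0 = 25; level 1: 30 − 7 = 23; level 2: 38 − 14 = 24. low-tier stays.
At least one type deviates; the separating profile fails.

No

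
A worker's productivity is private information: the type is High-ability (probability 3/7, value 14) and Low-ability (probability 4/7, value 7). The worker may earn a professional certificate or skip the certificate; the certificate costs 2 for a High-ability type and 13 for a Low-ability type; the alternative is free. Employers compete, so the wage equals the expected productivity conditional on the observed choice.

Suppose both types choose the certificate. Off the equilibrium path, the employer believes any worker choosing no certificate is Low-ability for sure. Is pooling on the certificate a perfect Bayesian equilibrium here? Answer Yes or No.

No

On path, the employer holds the prior and pays 3/7·14 + 4/7·7 = 10. Off path (no certificate), believing Low-ability, it pays 7.
High-ability: the certificate nets 10 − 2 = 8; no certificate nets 7. High-ability stays.
Low-ability: the certificate nets 10 − 13 = -3; no certificate nets 7. Low-ability would deviate.
A type deviates, so pooling fails.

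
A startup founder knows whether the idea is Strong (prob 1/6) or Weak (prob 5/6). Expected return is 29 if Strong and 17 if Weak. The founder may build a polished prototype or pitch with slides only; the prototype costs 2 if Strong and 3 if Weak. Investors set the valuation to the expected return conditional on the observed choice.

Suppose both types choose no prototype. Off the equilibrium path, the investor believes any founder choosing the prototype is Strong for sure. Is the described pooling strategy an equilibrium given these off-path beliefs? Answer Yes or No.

No

On path, the investor holds the prior and pays 1/6·29 + 5/6·17 = 19. Off path (the prototype), believing Strong, it pays 29.
Strong: no prototype nets 19; the prototype nets 29 − 2 = 27. Strong would deviate.
Weak: no prototype nets 19; the prototype nets 29 − 3 = 26. Weak would deviate.
A type deviates, so pooling fails.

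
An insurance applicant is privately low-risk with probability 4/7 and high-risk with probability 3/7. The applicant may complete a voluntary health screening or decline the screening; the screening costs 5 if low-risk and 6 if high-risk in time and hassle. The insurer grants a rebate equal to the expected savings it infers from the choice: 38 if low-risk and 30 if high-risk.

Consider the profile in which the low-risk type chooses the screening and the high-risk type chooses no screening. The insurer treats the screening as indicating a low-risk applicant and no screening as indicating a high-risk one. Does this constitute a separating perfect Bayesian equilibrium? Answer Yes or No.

Under these beliefs, the screening earns rebate 38 and no screening earns rebate 30.
low-risk: the screening nets 38 − 5 = 33; no screening nets 30. low-risk prefers the screening.
high-risk: the screening nets 38 − 6 = 32; no screening nets 30. high-risk would deviate to the screening.
high-risk has a profitable deviation, so the profile is not an equilibrium.

No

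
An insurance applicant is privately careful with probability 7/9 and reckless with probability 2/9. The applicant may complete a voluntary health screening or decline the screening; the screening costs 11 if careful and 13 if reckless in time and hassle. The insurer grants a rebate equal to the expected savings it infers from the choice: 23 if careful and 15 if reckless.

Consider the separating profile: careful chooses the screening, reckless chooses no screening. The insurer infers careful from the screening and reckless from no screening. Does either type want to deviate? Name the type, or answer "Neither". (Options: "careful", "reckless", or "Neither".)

The screening pays 23; no screening pays 15.
careful: assigned the screening, nets 23 − 11 = 12; deviating to no screening nets 15.
reckless: assigned no screening, nets 15; deviating to the screening nets 23 − 13 = 10.
The careful type gains 3 by deviating.

careful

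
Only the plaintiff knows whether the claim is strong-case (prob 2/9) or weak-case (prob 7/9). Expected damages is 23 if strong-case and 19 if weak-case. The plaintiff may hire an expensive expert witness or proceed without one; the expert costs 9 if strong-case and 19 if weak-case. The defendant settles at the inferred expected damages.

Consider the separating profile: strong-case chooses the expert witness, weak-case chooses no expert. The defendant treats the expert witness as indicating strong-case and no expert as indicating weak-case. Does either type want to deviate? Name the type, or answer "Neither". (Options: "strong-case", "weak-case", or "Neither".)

strong-case

The expert witness pays 23; no expert pays 19.
strong-case: assigned the expert witness, nets 23 − 9 = 14; deviating to no expert nets 19.
weak-case: assigned no expert, nets 19; deviating to the expert witness nets 23 − 19 = 4.
The strong-case type gains 5 by deviating.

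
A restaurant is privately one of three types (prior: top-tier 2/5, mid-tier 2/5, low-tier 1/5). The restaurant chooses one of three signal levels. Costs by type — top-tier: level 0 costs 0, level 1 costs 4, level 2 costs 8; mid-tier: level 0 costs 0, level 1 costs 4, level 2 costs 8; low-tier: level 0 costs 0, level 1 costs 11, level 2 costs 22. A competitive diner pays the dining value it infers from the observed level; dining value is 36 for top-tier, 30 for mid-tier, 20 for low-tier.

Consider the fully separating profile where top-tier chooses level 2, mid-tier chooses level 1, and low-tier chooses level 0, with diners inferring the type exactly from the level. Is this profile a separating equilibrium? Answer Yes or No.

Separating price premiums: level 2 → 36, level 1 → 30, level 0 → 20.
top-tier (assigned level 2): level 0: 20 − 0 = 20; level 1: 30 − 4 = 26; level 2: 36 − 8 = 28. top-tier stays.
mid-tier (assigned level 1): level 0: 20 − 0 = 20; level 1: 30 − 4 = 26; level 2: 36 − 8 = 28. mid-tier prefers level 2.
low-tier (assigned level 0): level 0: 20 − 0 = 20; level 1: 30 − 11 = 19; level 2: 36 − 22 = 14. low-tier stays.
At least one type deviates; the separating profile fails.

No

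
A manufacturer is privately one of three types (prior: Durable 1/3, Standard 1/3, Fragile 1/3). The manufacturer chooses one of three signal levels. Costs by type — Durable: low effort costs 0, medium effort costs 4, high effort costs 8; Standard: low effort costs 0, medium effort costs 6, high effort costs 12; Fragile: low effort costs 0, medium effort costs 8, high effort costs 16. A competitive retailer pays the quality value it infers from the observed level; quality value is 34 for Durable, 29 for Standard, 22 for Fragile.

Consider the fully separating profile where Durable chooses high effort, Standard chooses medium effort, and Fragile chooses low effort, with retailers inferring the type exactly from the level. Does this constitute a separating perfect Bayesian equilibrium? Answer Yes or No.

Yes

Separating prices: high effort → 34, medium effort → 29, low effort → 22.
Durable (assigned high effort): low effort: 22 − 0 = 22; medium effort: 29 − 4 = 25; high effort: 34 − 8 = 26. Durable stays.
Standard (assigned medium effort): low effort: 22 − 0 = 22; medium effort: 29 − 6 = 23; high effort: 34 − 12 = 22. Standard stays.
Fragile (assigned low effort): low effort: 22 − 0 = 22; medium effort: 29 − 8 = 21; high effort: 34 − 16 = 18. Fragile stays.
Every type prefers its assigned level; separation holds.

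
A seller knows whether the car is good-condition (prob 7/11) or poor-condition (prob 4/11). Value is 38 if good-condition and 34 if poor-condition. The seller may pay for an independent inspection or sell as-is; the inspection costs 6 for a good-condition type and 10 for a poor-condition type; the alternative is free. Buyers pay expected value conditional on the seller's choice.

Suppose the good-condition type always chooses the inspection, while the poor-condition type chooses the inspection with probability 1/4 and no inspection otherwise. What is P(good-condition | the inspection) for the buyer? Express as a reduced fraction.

P(the inspection) = (7/11)·1 + (4/11)·(1/4) = 8/11.
By Bayes' rule, P(good-condition | the inspection) = (7/11) / (8/11) = 7/8.

7/8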